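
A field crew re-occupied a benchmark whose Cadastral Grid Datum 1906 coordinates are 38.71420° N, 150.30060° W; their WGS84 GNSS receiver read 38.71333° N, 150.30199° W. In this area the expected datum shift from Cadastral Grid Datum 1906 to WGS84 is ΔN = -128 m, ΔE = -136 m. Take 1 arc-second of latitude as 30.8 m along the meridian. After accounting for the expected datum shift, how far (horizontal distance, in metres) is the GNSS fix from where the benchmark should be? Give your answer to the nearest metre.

Observed coordinate differences: Δφ = -0.00087°, Δλ = -0.00139°.
Converting to metres (1° lat = 110880 m, cos φ = 0.780275): observed ΔN = -96.5 m, observed ΔE = -120.3 m.
Subtracting the expected shift leaves a residual of -96.5 − (-128) = 31.5 m north and -120.3 − (-136) = 15.7 m east.
Residual distance = √(31.5² + 15.7²) = 35.2 m.

35 m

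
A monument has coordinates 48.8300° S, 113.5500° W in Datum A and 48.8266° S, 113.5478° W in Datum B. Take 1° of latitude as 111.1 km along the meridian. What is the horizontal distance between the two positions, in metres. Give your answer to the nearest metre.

Δφ = -48.8266° − -48.8300° = +0.0034°; Δλ = -113.5478° − -113.5500° = +0.0022°.
ΔN = Δφ × 111100 = 377.7 m; ΔE = Δλ × 111100 × cos(-48.8300°) = +0.0022 × 111100 × 0.658295 = 160.9 m.
Distance = √(ΔE² + ΔN²) = √(160.9² + 377.7²) = 410.6 m.

411 m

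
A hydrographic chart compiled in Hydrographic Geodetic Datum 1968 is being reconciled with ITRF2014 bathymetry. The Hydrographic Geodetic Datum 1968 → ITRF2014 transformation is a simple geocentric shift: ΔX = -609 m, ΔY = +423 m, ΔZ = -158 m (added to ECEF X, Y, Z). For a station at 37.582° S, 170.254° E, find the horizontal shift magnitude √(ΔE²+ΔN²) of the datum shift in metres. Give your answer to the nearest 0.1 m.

The local east axis at (φ, λ) is (−sin λ, cos λ, 0), so ΔE = −sin(170.254°)·(-609) + cos(170.254°)·423 = -313.80 m.
The local north axis is (−sin φ cos λ, −sin φ sin λ, cos φ), giving ΔN = 366.066 + 43.672 − 125.212 = 284.53 m.
Horizontal magnitude = √(ΔE² + ΔN²) = √((-313.80)² + 284.53²) = 423.59 m.

423.6 m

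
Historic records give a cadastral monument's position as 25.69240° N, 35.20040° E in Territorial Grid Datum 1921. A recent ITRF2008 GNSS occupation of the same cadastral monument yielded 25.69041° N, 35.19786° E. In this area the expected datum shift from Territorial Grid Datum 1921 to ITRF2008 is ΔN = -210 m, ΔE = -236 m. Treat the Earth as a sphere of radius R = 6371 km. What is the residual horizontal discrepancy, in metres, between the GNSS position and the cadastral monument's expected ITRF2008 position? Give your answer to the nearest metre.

22 m

Observed coordinate differences: Δφ = -0.00199°, Δλ = -0.00254°.
Converting to metres (1° lat = 111195 m, cos φ = 0.901135): observed ΔN = -221.3 m, observed ΔE = -254.5 m.
Subtracting the expected shift leaves a residual of -221.3 − (-210) = -11.3 m north and -254.5 − (-236) = -18.5 m east.
Residual distance = √((-11.3)² + (-18.5)²) = 21.7 m.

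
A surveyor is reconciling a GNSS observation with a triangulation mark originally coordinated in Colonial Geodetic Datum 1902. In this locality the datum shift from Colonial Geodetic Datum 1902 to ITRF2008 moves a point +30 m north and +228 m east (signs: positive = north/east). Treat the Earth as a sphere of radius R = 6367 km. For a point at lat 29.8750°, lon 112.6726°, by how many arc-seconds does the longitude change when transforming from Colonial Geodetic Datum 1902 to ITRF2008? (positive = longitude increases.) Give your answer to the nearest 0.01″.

Δλ = 8.52″

At latitude 29.8750°, cos φ = 0.867114.
One radian of longitude at latitude φ spans R cos φ, so Δλ = ΔE / (R cos φ) = 228.0 / (6367000 × 0.867114) = 4.1297e-05 rad = 8.518″.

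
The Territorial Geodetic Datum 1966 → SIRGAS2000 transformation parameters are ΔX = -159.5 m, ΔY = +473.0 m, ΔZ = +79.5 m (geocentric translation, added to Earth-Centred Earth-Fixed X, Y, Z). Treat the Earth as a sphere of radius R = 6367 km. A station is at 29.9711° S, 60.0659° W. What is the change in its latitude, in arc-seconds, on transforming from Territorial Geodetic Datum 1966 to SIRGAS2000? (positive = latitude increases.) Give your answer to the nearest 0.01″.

Δφ = -5.69″

sin φ = -0.499563, cos φ = 0.866277, sin λ = -0.866600, cos λ = 0.499004.
North component: ΔN = −sin φ cos λ·ΔX − sin φ sin λ·ΔY + cos φ·ΔZ = −(-0.499563)(0.499004)(-159.5) − (-0.499563)(-0.866600)(473.0) + (0.866277)(79.5) = -175.66 m.
1° of latitude spans πR/180 = 111125 m, so Δφ = -175.66 / 111125 × 3600 = -5.691″.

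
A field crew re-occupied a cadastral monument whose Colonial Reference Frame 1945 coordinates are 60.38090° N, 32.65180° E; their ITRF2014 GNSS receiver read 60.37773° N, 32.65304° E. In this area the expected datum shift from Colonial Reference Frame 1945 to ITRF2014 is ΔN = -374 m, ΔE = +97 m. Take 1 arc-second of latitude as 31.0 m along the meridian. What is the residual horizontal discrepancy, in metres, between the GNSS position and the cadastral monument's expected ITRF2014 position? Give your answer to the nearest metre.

Observed coordinate differences: Δφ = -0.00317°, Δλ = +0.00124°.
Converting to metres (1° lat = 111600 m, cos φ = 0.494232): observed ΔN = -353.8 m, observed ΔE = 68.4 m.
Subtracting the expected shift leaves a residual of -353.8 − (-374) = 20.2 m north and 68.4 − (97) = -28.6 m east.
Residual distance = √(20.2² + (-28.6)²) = 35.0 m.

35 m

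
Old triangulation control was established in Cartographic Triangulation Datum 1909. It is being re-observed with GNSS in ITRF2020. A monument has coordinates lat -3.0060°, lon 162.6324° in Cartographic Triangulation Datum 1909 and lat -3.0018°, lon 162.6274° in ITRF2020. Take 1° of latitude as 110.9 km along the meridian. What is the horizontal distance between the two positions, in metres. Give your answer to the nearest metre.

724 m

Δφ = -3.0018° − -3.0060° = +0.0042°; Δλ = 162.6274° − 162.6324° = -0.0050°.
ΔN = Δφ × 110900 = 465.8 m; ΔE = Δλ × 110900 × cos(-3.0060°) = -0.0050 × 110900 × 0.998624 = -553.7 m.
Distance = √(ΔE² + ΔN²) = √((-553.7)² + 465.8²) = 723.6 m.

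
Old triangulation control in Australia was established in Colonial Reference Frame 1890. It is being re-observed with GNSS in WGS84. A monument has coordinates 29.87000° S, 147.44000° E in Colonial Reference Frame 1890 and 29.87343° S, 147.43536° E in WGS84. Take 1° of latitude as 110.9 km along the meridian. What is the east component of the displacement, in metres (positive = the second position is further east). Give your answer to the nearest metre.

Δφ = -29.87343° − -29.87000° = -0.00343°; Δλ = 147.43536° − 147.44000° = -0.00464°.
ΔN = Δφ × 110900 = -380.4 m; ΔE = Δλ × 110900 × cos(-29.87000°) = -0.00464 × 110900 × 0.867158 = -446.2 m.

ΔE = -446 m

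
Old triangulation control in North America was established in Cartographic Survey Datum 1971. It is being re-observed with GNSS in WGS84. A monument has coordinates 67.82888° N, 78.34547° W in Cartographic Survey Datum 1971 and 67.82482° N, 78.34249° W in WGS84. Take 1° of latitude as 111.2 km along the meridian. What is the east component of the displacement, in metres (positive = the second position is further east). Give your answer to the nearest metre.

ΔE = 125 m

Δφ = 67.82482° − 67.82888° = -0.00406°; Δλ = -78.34249° − -78.34547° = +0.00298°.
ΔN = Δφ × 111200 = -451.5 m; ΔE = Δλ × 111200 × cos(67.82888°) = +0.00298 × 111200 × 0.377374 = 125.1 m.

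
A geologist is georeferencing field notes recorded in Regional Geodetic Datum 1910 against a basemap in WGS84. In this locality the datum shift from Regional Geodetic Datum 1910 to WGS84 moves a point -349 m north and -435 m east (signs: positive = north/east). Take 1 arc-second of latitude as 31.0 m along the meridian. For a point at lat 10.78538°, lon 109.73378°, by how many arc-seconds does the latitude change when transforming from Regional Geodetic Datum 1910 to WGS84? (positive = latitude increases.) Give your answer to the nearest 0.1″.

1″ of latitude = 31.00 m, so Δφ = -349.0 / 31.00 = -11.258″.

Δφ = -11.3″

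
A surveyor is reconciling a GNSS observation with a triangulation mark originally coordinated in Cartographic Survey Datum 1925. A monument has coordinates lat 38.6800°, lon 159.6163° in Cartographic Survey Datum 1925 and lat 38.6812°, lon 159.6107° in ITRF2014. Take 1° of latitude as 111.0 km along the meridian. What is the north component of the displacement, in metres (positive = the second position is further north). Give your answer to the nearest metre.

Δφ = 38.6812° − 38.6800° = +0.0012°; Δλ = 159.6107° − 159.6163° = -0.0056°.
ΔN = Δφ × 111000 = 133.2 m; ΔE = Δλ × 111000 × cos(38.6800°) = -0.0056 × 111000 × 0.780649 = -485.3 m.

ΔN = 133 m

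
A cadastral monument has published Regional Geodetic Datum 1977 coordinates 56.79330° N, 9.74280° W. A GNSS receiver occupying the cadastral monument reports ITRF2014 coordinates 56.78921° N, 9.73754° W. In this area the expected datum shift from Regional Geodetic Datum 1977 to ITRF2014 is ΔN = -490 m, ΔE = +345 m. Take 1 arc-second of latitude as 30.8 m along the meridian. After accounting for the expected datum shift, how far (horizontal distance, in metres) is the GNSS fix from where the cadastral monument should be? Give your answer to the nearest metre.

45 m

Observed coordinate differences: Δφ = -0.00409°, Δλ = +0.00526°.
Converting to metres (1° lat = 110880 m, cos φ = 0.547661): observed ΔN = -453.5 m, observed ΔE = 319.4 m.
Subtracting the expected shift leaves a residual of -453.5 − (-490) = 36.5 m north and 319.4 − (345) = -25.6 m east.
Residual distance = √(36.5² + (-25.6)²) = 44.6 m.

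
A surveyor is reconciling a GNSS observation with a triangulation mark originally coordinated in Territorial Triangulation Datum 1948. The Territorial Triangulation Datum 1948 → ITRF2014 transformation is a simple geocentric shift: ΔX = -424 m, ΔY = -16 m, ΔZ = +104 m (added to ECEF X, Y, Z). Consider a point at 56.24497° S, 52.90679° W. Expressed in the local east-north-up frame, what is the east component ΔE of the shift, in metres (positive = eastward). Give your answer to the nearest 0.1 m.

At φ = -56.24497°, λ = -52.90679°: sin φ = -0.831421, cos φ = 0.555643, sin λ = -0.797655, cos λ = 0.603113.
ΔE = −sin λ·ΔX + cos λ·ΔY = −(-0.797655)·(-424) + (0.603113)·(-16) = -347.86 m.

ΔE = -347.9 m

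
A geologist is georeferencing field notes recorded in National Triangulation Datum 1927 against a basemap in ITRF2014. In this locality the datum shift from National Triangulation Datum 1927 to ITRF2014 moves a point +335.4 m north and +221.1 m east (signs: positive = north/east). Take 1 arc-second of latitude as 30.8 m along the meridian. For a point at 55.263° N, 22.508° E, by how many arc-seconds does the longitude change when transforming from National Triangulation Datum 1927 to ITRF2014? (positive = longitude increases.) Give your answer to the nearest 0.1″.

Δλ = 12.6″

At latitude 55.263°, cos φ = 0.569810.
1″ of longitude at this latitude = 30.80 × cos φ = 17.5502 m, so Δλ = 221.1 / 17.5502 = 12.598″.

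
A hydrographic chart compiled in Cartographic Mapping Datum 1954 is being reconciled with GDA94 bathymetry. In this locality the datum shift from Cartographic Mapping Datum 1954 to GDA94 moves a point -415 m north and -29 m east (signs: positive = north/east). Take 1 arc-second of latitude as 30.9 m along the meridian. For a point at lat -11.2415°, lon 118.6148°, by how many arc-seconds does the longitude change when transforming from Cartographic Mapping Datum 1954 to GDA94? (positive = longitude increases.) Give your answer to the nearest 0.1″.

Δλ = -1.0″

At latitude -11.2415°, cos φ = 0.980814.
1″ of longitude at this latitude = 30.90 × cos φ = 30.3072 m, so Δλ = -29.0 / 30.3072 = -0.957″.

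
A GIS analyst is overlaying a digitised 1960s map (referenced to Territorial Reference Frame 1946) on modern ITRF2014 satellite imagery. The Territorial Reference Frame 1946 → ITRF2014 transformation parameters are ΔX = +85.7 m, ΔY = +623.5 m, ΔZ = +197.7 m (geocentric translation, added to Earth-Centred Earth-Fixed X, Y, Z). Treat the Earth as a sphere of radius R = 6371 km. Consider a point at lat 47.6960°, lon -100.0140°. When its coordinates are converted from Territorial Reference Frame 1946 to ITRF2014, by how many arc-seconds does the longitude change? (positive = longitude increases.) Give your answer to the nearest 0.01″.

sin φ = 0.739584, cos φ = 0.673064, sin λ = -0.984765, cos λ = -0.173889.
East component: ΔE = −sin λ·ΔX + cos λ·ΔY = −(-0.984765)(85.7) + (-0.173889)(623.5) = -24.03 m.
1° of latitude spans πR/180 = 111195 m; at latitude φ, 1° of longitude spans that × cos φ = 74841.3 m, so Δλ = -24.03 / 74841.3 × 3600 = -1.156″.

Δλ = -1.16″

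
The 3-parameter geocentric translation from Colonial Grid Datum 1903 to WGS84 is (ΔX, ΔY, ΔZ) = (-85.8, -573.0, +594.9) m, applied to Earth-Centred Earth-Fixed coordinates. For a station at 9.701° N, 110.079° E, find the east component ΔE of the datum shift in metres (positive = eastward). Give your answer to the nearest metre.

The local east axis at (φ, λ) is (−sin λ, cos λ, 0), so ΔE = −sin(110.079°)·(-85.8) + cos(110.079°)·(-573.0) = 277.30 m.

ΔE = 277 m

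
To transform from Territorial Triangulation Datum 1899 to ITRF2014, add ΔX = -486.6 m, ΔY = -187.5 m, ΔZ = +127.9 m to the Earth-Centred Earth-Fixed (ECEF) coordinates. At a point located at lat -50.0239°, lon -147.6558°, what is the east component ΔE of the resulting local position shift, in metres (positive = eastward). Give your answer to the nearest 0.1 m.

ΔE = -101.9 m

At φ = -50.0239°, λ = -147.6558°: sin φ = -0.766313, cos φ = 0.642468, sin λ = -0.535004, cos λ = -0.844849.
ΔE = −sin λ·ΔX + cos λ·ΔY = −(-0.535004)·(-486.6) + (-0.844849)·(-187.5) = -101.92 m.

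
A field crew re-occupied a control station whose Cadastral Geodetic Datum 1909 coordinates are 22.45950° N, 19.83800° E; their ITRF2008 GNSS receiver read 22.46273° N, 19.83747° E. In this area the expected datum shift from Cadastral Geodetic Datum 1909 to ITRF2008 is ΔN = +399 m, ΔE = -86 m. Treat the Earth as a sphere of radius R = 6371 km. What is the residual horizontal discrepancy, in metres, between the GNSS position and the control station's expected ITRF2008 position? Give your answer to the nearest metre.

Observed coordinate differences: Δφ = +0.00323°, Δλ = -0.00053°.
Converting to metres (1° lat = 111195 m, cos φ = 0.924150): observed ΔN = 359.2 m, observed ΔE = -54.5 m.
Subtracting the expected shift leaves a residual of 359.2 − (399) = -39.8 m north and -54.5 − (-86) = 31.5 m east.
Residual distance = √((-39.8)² + 31.5²) = 50.8 m.

51 m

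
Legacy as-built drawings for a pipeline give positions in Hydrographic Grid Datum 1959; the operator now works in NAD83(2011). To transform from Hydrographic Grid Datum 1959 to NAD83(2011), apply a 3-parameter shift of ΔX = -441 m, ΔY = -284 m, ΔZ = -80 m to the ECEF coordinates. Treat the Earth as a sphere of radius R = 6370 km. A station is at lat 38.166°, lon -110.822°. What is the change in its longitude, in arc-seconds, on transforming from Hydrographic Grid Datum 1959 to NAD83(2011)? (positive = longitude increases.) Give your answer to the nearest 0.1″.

Δλ = -12.8″

sin φ = 0.617942, cos φ = 0.786224, sin λ = -0.934689, cos λ = -0.355466.
East component: ΔE = −sin λ·ΔX + cos λ·ΔY = −(-0.934689)(-441) + (-0.355466)(-284) = -311.25 m.
1° of latitude spans πR/180 = 111177 m; at latitude φ, 1° of longitude spans that × cos φ = 87410.4 m, so Δλ = -311.25 / 87410.4 × 3600 = -12.819″.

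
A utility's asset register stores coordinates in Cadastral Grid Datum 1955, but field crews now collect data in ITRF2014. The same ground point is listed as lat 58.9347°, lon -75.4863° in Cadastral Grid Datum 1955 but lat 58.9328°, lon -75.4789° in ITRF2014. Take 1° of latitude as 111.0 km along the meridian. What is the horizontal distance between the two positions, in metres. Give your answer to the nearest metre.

473 m

Δφ = 58.9328° − 58.9347° = -0.0019°; Δλ = -75.4789° − -75.4863° = +0.0074°.
ΔN = Δφ × 111000 = -210.9 m; ΔE = Δλ × 111000 × cos(58.9347°) = +0.0074 × 111000 × 0.516015 = 423.9 m.
Distance = √(ΔE² + ΔN²) = √(423.9² + (-210.9)²) = 473.4 m.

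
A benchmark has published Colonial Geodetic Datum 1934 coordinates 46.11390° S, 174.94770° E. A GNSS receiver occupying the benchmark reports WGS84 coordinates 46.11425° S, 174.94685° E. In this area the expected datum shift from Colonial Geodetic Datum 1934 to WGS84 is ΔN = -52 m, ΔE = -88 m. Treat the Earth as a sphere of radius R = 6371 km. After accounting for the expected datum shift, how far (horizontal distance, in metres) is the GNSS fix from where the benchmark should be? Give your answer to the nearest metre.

26 m

Observed coordinate differences: Δφ = -0.00035°, Δλ = -0.00085°.
Converting to metres (1° lat = 111195 m, cos φ = 0.693227): observed ΔN = -38.9 m, observed ΔE = -65.5 m.
Subtracting the expected shift leaves a residual of -38.9 − (-52) = 13.1 m north and -65.5 − (-88) = 22.5 m east.
Residual distance = √(13.1² + 22.5²) = 26.0 m.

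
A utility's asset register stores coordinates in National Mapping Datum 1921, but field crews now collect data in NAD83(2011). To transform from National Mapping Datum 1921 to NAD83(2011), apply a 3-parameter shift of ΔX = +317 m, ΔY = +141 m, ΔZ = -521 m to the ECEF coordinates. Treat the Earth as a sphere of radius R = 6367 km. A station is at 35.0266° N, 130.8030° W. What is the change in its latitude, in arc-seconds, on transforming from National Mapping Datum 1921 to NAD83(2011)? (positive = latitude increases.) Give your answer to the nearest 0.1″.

sin φ = 0.573957, cos φ = 0.818886, sin λ = -0.756961, cos λ = -0.653460.
North component: ΔN = −sin φ cos λ·ΔX − sin φ sin λ·ΔY + cos φ·ΔZ = −(0.573957)(-0.653460)(317) − (0.573957)(-0.756961)(141) + (0.818886)(-521) = -246.49 m.
1° of latitude spans πR/180 = 111125 m, so Δφ = -246.49 / 111125 × 3600 = -7.985″.

Δφ = -8.0″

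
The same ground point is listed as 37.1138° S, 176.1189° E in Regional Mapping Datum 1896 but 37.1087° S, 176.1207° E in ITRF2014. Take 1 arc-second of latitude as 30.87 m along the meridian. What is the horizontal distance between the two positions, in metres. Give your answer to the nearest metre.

589 m

Δφ = -37.1087° − -37.1138° = +0.0051°; Δλ = 176.1207° − 176.1189° = +0.0018°.
1° of latitude = 3600 × 30.87 = 111132 m.
ΔN = Δφ × 111132 = 566.8 m; ΔE = Δλ × 111132 × cos(-37.1138°) = +0.0018 × 111132 × 0.797439 = 159.5 m.
Distance = √(ΔE² + ΔN²) = √(159.5² + 566.8²) = 588.8 m.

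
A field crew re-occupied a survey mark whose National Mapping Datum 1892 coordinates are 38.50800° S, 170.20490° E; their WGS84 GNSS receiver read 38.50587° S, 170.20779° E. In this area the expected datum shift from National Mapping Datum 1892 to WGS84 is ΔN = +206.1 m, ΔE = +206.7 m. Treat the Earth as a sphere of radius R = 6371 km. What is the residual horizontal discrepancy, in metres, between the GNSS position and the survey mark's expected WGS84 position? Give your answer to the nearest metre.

54 m

Observed coordinate differences: Δφ = +0.00213°, Δλ = +0.00289°.
Converting to metres (1° lat = 111195 m, cos φ = 0.782521): observed ΔN = 236.8 m, observed ΔE = 251.5 m.
Subtracting the expected shift leaves a residual of 236.8 − (206.1) = 30.7 m north and 251.5 − (206.7) = 44.8 m east.
Residual distance = √(30.7² + 44.8²) = 54.3 m.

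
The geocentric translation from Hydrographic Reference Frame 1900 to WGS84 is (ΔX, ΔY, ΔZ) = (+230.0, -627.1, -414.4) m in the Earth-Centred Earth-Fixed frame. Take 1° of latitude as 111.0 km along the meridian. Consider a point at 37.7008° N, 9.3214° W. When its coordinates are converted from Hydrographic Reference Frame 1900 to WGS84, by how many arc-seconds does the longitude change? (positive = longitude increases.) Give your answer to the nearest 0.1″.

sin φ = 0.611538, cos φ = 0.791215, sin λ = -0.161972, cos λ = 0.986795.
East component: ΔE = −sin λ·ΔX + cos λ·ΔY = −(-0.161972)(230.0) + (0.986795)(-627.1) = -581.57 m.
1° of latitude spans 111000 m; at latitude φ, 1° of longitude spans that × cos φ = 87824.9 m, so Δλ = -581.57 / 87824.9 × 3600 = -23.839″.

Δλ = -23.8″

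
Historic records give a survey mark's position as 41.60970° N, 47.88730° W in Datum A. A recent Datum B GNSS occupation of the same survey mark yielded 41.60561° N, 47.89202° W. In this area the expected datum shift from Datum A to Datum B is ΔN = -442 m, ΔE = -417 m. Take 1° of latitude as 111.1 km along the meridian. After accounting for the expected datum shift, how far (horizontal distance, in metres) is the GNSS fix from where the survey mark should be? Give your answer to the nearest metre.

28 m

Observed coordinate differences: Δφ = -0.00409°, Δλ = -0.00472°.
Converting to metres (1° lat = 111100 m, cos φ = 0.747686): observed ΔN = -454.4 m, observed ΔE = -392.1 m.
Subtracting the expected shift leaves a residual of -454.4 − (-442) = -12.4 m north and -392.1 − (-417) = 24.9 m east.
Residual distance = √((-12.4)² + 24.9²) = 27.8 m.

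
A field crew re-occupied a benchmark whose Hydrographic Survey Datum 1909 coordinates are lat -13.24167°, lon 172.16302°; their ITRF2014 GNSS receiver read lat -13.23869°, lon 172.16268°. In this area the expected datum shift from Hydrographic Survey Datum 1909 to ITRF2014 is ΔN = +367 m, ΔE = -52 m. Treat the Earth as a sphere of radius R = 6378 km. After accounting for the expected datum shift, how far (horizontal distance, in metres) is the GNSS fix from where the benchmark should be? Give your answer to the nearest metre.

Observed coordinate differences: Δφ = +0.00298°, Δλ = -0.00034°.
Converting to metres (1° lat = 111317 m, cos φ = 0.973413): observed ΔN = 331.7 m, observed ΔE = -36.8 m.
Subtracting the expected shift leaves a residual of 331.7 − (367) = -35.3 m north and -36.8 − (-52) = 15.2 m east.
Residual distance = √((-35.3)² + 15.2²) = 38.4 m.

38 m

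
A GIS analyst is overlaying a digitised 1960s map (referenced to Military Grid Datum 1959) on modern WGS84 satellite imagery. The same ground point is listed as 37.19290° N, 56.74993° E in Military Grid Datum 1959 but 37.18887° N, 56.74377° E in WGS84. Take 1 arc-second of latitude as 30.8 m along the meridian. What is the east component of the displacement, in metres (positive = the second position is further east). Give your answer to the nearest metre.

ΔE = -544 m

Δφ = 37.18887° − 37.19290° = -0.00403°; Δλ = 56.74377° − 56.74993° = -0.00616°.
1° of latitude = 3600 × 30.80 = 110880 m.
ΔN = Δφ × 110880 = -446.8 m; ΔE = Δλ × 110880 × cos(37.19290°) = -0.00616 × 110880 × 0.796605 = -544.1 m.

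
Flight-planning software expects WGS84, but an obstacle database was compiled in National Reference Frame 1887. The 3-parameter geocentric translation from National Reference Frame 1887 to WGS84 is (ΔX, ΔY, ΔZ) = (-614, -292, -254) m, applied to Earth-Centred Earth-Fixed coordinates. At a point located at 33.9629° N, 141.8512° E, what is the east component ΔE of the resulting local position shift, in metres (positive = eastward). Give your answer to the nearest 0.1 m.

The local east axis at (φ, λ) is (−sin λ, cos λ, 0), so ΔE = −sin(141.8512°)·(-614) + cos(141.8512°)·(-292) = 608.90 m.

ΔE = 608.9 m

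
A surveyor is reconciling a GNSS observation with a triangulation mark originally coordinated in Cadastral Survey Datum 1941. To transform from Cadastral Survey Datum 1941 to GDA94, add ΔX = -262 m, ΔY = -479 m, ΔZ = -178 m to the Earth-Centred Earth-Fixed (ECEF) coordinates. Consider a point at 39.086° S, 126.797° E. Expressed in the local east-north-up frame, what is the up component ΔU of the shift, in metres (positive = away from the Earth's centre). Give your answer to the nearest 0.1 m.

At φ = -39.086°, λ = 126.797°: sin φ = -0.630486, cos φ = 0.776200, sin λ = 0.800763, cos λ = -0.598982.
ΔU = cos φ cos λ·ΔX + cos φ sin λ·ΔY + sin φ·ΔZ = (0.776200)(-0.598982)(-262) + (0.776200)(0.800763)(-479) + (-0.630486)(-178) = -63.69 m.

ΔU = -63.7 m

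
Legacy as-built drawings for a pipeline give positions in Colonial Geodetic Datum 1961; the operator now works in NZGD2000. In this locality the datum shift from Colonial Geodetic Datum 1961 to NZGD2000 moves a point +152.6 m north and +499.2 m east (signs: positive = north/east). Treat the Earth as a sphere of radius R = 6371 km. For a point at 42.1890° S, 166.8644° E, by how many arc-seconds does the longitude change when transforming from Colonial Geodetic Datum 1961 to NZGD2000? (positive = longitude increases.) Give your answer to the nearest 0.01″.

Δλ = 21.81″

At latitude -42.1890°, cos φ = 0.740934.
One radian of longitude at latitude φ spans R cos φ, so Δλ = ΔE / (R cos φ) = 499.2 / (6371000 × 0.740934) = 1.0575e-04 rad = 21.813″.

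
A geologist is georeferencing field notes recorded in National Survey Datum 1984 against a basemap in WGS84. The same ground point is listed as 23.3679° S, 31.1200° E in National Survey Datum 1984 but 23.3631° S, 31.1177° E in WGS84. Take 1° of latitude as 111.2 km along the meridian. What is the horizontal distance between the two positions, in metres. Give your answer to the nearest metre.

583 m

Δφ = -23.3631° − -23.3679° = +0.0048°; Δλ = 31.1177° − 31.1200° = -0.0023°.
ΔN = Δφ × 111200 = 533.8 m; ΔE = Δλ × 111200 × cos(-23.3679°) = -0.0023 × 111200 × 0.917977 = -234.8 m.
Distance = √(ΔE² + ΔN²) = √((-234.8)² + 533.8²) = 583.1 m.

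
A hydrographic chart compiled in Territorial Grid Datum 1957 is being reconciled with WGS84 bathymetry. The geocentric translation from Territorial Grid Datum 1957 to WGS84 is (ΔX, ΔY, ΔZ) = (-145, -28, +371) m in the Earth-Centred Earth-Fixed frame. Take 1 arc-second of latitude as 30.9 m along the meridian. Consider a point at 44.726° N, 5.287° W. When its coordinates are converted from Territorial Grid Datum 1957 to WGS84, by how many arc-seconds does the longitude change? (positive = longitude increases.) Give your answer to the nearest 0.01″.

Δλ = -1.88″

sin φ = 0.703717, cos φ = 0.710480, sin λ = -0.092145, cos λ = 0.995746.
East component: ΔE = −sin λ·ΔX + cos λ·ΔY = −(-0.092145)(-145) + (0.995746)(-28) = -41.24 m.
1° of latitude spans 3600 × 30.90 = 111240 m; at latitude φ, 1° of longitude spans that × cos φ = 79033.8 m, so Δλ = -41.24 / 79033.8 × 3600 = -1.879″.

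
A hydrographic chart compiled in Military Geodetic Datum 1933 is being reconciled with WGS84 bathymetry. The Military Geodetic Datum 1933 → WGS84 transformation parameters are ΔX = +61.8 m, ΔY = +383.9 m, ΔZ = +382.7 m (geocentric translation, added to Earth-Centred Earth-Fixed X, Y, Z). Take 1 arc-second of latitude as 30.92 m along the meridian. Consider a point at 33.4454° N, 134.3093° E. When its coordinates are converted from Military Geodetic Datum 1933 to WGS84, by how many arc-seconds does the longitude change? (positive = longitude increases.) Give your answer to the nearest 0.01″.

Δλ = -12.11″

sin φ = 0.551142, cos φ = 0.834411, sin λ = 0.715579, cos λ = -0.698531.
East component: ΔE = −sin λ·ΔX + cos λ·ΔY = −(0.715579)(61.8) + (-0.698531)(383.9) = -312.39 m.
1° of latitude spans 3600 × 30.92 = 111312 m; at latitude φ, 1° of longitude spans that × cos φ = 92880.0 m, so Δλ = -312.39 / 92880.0 × 3600 = -12.108″.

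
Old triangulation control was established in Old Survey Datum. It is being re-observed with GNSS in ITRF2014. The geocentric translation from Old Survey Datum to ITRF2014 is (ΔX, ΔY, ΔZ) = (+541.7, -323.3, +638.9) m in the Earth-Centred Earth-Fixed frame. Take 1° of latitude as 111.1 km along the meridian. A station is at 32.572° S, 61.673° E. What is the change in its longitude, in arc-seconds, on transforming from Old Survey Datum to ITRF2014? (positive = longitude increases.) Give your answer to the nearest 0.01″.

sin φ = -0.538359, cos φ = 0.842716, sin λ = 0.880254, cos λ = 0.474503.
East component: ΔE = −sin λ·ΔX + cos λ·ΔY = −(0.880254)(541.7) + (0.474503)(-323.3) = -630.24 m.
1° of latitude spans 111100 m; at latitude φ, 1° of longitude spans that × cos φ = 93625.7 m, so Δλ = -630.24 / 93625.7 × 3600 = -24.233″.

Δλ = -24.23″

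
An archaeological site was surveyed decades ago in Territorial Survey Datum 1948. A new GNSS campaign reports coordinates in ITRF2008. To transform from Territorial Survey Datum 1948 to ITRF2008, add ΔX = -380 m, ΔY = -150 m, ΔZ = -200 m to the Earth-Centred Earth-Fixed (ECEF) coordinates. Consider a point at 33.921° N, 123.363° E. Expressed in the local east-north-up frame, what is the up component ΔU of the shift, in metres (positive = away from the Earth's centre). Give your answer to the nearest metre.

At φ = 33.921°, λ = 123.363°: sin φ = 0.558049, cos φ = 0.829808, sin λ = 0.835203, cos λ = -0.549942.
ΔU = cos φ cos λ·ΔX + cos φ sin λ·ΔY + sin φ·ΔZ = (0.829808)(-0.549942)(-380) + (0.829808)(0.835203)(-150) + (0.558049)(-200) = -42.16 m.

ΔU = -42 m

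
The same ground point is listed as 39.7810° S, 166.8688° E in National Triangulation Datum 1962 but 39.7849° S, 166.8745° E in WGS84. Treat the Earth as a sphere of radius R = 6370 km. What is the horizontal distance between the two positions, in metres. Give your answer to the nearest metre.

Δφ = -39.7849° − -39.7810° = -0.0039°; Δλ = 166.8745° − 166.8688° = +0.0057°.
1° along a meridian = πR/180 = 111177 m.
ΔN = Δφ × 111177 = -433.6 m; ΔE = Δλ × 111177 × cos(-39.7810°) = +0.0057 × 111177 × 0.768496 = 487.0 m.
Distance = √(ΔE² + ΔN²) = √(487.0² + (-433.6)²) = 652.1 m.

652 m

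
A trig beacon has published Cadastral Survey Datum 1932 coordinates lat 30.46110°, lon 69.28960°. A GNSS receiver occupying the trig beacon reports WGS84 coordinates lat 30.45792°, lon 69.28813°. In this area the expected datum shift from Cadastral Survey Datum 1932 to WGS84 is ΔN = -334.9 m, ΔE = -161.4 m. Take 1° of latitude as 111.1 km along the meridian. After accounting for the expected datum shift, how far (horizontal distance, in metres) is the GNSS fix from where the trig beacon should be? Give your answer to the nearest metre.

28 m

Observed coordinate differences: Δφ = -0.00318°, Δλ = -0.00147°.
Converting to metres (1° lat = 111100 m, cos φ = 0.861974): observed ΔN = -353.3 m, observed ΔE = -140.8 m.
Subtracting the expected shift leaves a residual of -353.3 − (-334.9) = -18.4 m north and -140.8 − (-161.4) = 20.6 m east.
Residual distance = √((-18.4)² + 20.6²) = 27.6 m.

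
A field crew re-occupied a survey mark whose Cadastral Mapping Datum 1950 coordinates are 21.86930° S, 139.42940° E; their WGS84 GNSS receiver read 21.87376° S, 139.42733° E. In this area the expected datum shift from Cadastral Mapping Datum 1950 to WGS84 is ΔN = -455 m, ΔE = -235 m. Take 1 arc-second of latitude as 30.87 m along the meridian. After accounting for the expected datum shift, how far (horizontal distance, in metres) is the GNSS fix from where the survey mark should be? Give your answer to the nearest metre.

Observed coordinate differences: Δφ = -0.00446°, Δλ = -0.00207°.
Converting to metres (1° lat = 111132 m, cos φ = 0.928036): observed ΔN = -495.6 m, observed ΔE = -213.5 m.
Subtracting the expected shift leaves a residual of -495.6 − (-455) = -40.6 m north and -213.5 − (-235) = 21.5 m east.
Residual distance = √((-40.6)² + 21.5²) = 46.0 m.

46 m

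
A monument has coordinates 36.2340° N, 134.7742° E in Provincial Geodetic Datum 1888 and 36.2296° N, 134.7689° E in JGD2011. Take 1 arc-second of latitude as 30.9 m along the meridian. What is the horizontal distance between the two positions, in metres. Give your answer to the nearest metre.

682 m

Δφ = 36.2296° − 36.2340° = -0.0044°; Δλ = 134.7689° − 134.7742° = -0.0053°.
1° of latitude = 3600 × 30.90 = 111240 m.
ΔN = Δφ × 111240 = -489.5 m; ΔE = Δλ × 111240 × cos(36.2340°) = -0.0053 × 111240 × 0.806610 = -475.6 m.
Distance = √(ΔE² + ΔN²) = √((-475.6)² + (-489.5)²) = 682.4 m.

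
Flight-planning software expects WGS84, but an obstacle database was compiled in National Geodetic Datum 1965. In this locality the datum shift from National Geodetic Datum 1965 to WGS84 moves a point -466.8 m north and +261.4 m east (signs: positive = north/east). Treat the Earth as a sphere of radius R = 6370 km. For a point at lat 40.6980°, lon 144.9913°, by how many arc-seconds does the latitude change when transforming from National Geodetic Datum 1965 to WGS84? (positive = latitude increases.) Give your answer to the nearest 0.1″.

Δφ = -15.1″

On a sphere of radius R, 1 rad of latitude = R, so Δφ = ΔN / R = -466.8 / 6370000 = -7.3281e-05 rad = -15.115″.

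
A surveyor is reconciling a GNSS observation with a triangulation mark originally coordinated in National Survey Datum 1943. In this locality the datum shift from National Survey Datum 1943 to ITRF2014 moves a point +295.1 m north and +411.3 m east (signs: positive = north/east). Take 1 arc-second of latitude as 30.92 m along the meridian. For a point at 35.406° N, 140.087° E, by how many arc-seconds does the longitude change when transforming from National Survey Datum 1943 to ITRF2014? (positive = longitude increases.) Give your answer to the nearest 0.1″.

Δλ = 16.3″

At latitude 35.406°, cos φ = 0.815067.
1″ of longitude at this latitude = 30.92 × cos φ = 25.2019 m, so Δλ = 411.3 / 25.2019 = 16.320″.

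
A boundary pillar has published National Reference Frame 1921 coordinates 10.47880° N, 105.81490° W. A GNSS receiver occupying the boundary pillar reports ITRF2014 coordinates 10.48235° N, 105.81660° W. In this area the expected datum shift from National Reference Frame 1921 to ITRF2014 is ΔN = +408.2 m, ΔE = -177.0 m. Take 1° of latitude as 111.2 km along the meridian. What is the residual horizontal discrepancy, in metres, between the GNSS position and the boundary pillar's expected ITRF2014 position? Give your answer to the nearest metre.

16 m

Observed coordinate differences: Δφ = +0.00355°, Δλ = -0.00170°.
Converting to metres (1° lat = 111200 m, cos φ = 0.983322): observed ΔN = 394.8 m, observed ΔE = -185.9 m.
Subtracting the expected shift leaves a residual of 394.8 − (408.2) = -13.4 m north and -185.9 − (-177.0) = -8.9 m east.
Residual distance = √((-13.4)² + (-8.9)²) = 16.1 m.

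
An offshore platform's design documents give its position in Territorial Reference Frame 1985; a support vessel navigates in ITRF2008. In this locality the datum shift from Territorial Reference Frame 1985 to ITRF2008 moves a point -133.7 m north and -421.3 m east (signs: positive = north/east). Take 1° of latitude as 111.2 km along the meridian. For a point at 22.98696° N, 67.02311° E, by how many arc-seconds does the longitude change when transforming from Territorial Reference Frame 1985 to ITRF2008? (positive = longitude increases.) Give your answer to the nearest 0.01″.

Δλ = -14.82″

At latitude 22.98696°, cos φ = 0.920594.
1° of longitude at this latitude = 111.2 × cos φ = 102.37 km, so Δλ = -421.3 / 102370.0 = -0.0041155° = -14.816″.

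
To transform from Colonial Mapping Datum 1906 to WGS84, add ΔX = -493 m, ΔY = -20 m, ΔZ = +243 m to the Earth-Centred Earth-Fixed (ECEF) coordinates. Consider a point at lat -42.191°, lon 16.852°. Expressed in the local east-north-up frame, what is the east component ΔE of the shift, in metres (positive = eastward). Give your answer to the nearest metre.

ΔE = 124 m

At φ = -42.191°, λ = 16.852°: sin φ = -0.671604, cos φ = 0.740910, sin λ = 0.289901, cos λ = 0.957057.
ΔE = −sin λ·ΔX + cos λ·ΔY = −(0.289901)·(-493) + (0.957057)·(-20) = 123.78 m.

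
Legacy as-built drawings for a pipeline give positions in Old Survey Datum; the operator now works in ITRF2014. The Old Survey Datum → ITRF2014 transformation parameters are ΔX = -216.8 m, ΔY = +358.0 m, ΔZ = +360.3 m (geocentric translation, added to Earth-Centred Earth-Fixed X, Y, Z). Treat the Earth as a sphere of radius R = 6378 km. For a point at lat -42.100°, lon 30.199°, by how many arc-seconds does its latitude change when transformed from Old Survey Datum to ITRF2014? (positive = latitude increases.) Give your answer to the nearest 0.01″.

Δφ = 8.49″

sin φ = -0.670427, cos φ = 0.741976, sin λ = 0.503005, cos λ = 0.864284.
North component: ΔN = −sin φ cos λ·ΔX − sin φ sin λ·ΔY + cos φ·ΔZ = −(-0.670427)(0.864284)(-216.8) − (-0.670427)(0.503005)(358.0) + (0.741976)(360.3) = 262.44 m.
1° of latitude spans πR/180 = 111317 m, so Δφ = 262.44 / 111317 × 3600 = 8.487″.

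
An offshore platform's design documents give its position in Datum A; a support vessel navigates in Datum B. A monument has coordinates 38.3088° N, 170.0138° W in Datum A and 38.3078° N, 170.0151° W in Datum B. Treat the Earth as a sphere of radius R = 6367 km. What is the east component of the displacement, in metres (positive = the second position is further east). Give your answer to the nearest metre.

Δφ = 38.3078° − 38.3088° = -0.0010°; Δλ = -170.0151° − -170.0138° = -0.0013°.
1° along a meridian = πR/180 = 111125 m.
ΔN = Δφ × 111125 = -111.1 m; ΔE = Δλ × 111125 × cos(38.3088°) = -0.0013 × 111125 × 0.784681 = -113.4 m.

ΔE = -113 m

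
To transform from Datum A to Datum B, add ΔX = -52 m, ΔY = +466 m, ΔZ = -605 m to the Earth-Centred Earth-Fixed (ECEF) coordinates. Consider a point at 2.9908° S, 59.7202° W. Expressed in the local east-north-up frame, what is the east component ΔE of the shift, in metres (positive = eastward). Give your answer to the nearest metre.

ΔE = 190 m

The local east axis at (φ, λ) is (−sin λ, cos λ, 0), so ΔE = −sin(-59.7202°)·(-52) + cos(-59.7202°)·466 = 190.06 m.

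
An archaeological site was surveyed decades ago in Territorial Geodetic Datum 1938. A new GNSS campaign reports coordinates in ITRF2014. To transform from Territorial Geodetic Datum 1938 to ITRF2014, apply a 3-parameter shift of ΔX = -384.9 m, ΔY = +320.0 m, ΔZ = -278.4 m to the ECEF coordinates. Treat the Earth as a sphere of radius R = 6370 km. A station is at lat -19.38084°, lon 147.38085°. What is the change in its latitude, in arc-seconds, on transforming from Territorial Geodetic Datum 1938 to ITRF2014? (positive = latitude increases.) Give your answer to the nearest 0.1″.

Δφ = -3.2″

sin φ = -0.331846, cos φ = 0.943334, sin λ = 0.539052, cos λ = -0.842272.
North component: ΔN = −sin φ cos λ·ΔX − sin φ sin λ·ΔY + cos φ·ΔZ = −(-0.331846)(-0.842272)(-384.9) − (-0.331846)(0.539052)(320.0) + (0.943334)(-278.4) = -97.80 m.
1° of latitude spans πR/180 = 111177 m, so Δφ = -97.80 / 111177 × 3600 = -3.167″.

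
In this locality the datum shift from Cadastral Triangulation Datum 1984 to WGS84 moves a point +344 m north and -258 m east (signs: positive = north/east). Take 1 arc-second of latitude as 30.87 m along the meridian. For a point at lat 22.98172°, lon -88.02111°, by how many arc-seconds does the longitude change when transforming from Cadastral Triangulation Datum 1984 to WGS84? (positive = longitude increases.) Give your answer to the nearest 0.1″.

At latitude 22.98172°, cos φ = 0.920629.
1″ of longitude at this latitude = 30.87 × cos φ = 28.4198 m, so Δλ = -258.0 / 28.4198 = -9.078″.

Δλ = -9.1″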